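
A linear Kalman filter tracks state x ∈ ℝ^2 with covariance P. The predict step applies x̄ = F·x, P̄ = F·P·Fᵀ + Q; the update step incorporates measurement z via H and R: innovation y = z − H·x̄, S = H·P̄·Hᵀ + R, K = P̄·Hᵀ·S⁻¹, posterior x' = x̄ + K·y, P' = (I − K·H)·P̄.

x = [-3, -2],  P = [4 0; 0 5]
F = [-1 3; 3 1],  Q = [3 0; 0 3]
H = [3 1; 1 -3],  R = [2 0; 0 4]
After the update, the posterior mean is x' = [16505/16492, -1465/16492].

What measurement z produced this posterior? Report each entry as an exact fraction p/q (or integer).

x̄ = F·x = [-3, -11]
P̄ = F·P·Fᵀ + Q = [52 3; 3 44]
S = H·P̄·Hᵀ + R = [532 0; 0 434]
K = P̄·Hᵀ·S⁻¹ = [159/532 43/434; 53/532 -129/434]
x' − x̄ = [65981/16492, 179947/16492] = K·y
y = (KᵀK)⁻¹·Kᵀ·(x' − x̄) = [23, -29]
z = y + H·x̄ = [23, -29] + [-20, 30] = [3, 1]

z = [3, 1]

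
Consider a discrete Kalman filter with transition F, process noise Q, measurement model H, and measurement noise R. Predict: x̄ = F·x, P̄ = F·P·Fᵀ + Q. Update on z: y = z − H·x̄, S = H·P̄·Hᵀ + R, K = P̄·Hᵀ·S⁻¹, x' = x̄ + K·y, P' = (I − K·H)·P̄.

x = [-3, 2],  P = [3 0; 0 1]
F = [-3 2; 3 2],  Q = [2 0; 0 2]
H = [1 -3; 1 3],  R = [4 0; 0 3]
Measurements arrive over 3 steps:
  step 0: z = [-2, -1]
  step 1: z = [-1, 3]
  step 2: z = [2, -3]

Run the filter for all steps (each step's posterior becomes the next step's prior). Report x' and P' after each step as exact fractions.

step 0: x' = [-1/2, 1/6], P' = [2973/1862 -163/1862; -163/1862 1079/5586]
step 1: x' = [6012813/6919964, 4415557/6919964], P' = [2449005/1729991 -169956/1729991; -169956/1729991 331061/1729991]
step 2: x' = [112694471/1269448900, -564820769/761669340], P' = [897546627/634724450 -12416521/126944890; -12416521/126944890 14556721/76166934]

step 0: x̄ = F·x = [13, -5]
step 0: P̄ = F·P·Fᵀ + Q = [33 -23; -23 33]
step 0: y = z − H·x̄ = [-30, 1]
step 0: S = H·P̄·Hᵀ + R = [472 -264; -264 195]
step 0: K = P̄·Hᵀ·S⁻¹ = [1731/3724 414/931; -621/3724 458/2793]
step 0: x' = x̄ + K·y = [-1/2, 1/6]
step 0: P' = (I − K·H)·P̄ = [2973/1862 -163/1862; -163/1862 1079/5586]
step 1: x̄ = F·x = [11/6, -7/6]
step 1: P̄ = F·P·Fᵀ + Q = [101627/5586 -75955/5586; -75955/5586 89891/5586]
step 1: y = z − H·x̄ = [-19/3, 14/3]
step 1: S = H·P̄·Hᵀ + R = [694360/2793 -50528/399; -50528/399 4813/57]
step 1: K = P̄·Hᵀ·S⁻¹ = [2958873/6919964 646379/1729991; -1163139/6919964 274409/1729991]
step 1: x' = x̄ + K·y = [6012813/6919964, 4415557/6919964]
step 1: P' = (I − K·H)·P̄ = [2449005/1729991 -169956/1729991; -169956/1729991 331061/1729991]
step 2: x̄ = F·x = [-9207325/6919964, 26869553/6919964]
step 2: P̄ = F·P·Fᵀ + Q = [28864743/1729991 -20716801/1729991; -20716801/1729991 24785799/1729991]
step 2: y = z − H·x̄ = [25913978/1729991, -46080613/3459982]
step 2: S = H·P̄·Hᵀ + R = [383157704/1729991 -194207448/1729991; -194207448/1729991 132826101/1729991]
step 2: K = P̄·Hᵀ·S⁻¹ = [541897221/1269448900 118549802/317362225; -42600063/253889780 30183542/190417335]
step 2: x' = x̄ + K·y = [112694471/1269448900, -564820769/761669340]
step 2: P' = (I − K·H)·P̄ = [897546627/634724450 -12416521/126944890; -12416521/126944890 14556721/76166934]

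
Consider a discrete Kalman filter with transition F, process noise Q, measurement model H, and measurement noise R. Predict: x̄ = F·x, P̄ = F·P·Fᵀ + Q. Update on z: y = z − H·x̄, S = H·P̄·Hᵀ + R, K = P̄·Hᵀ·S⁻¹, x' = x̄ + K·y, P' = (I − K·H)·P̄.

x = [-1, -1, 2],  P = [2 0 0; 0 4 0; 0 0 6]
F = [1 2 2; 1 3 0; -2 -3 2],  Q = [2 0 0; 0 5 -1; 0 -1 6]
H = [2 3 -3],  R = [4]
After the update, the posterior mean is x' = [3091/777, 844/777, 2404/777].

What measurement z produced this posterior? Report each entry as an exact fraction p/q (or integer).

z = [2]

x̄ = F·x = [1, -4, 9]
P̄ = F·P·Fᵀ + Q = [44 26 -4; 26 43 -41; -4 -41 74]
S = H·P̄·Hᵀ + R = [2331]
K = P̄·Hᵀ·S⁻¹ = [178/2331; 304/2331; -353/2331]
x' − x̄ = [2314/777, 3952/777, -4589/777] = K·y
y = (KᵀK)⁻¹·Kᵀ·(x' − x̄) = [39]
z = y + H·x̄ = [39] + [-37] = [2]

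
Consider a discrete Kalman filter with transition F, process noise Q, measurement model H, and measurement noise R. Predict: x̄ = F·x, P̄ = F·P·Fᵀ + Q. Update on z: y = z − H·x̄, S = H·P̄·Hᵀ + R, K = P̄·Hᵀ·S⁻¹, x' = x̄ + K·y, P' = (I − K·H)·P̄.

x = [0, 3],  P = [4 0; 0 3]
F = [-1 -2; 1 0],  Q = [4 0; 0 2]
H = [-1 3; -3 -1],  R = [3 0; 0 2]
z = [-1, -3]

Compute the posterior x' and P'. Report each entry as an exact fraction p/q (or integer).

x̄ = F·x = [-6, 0]
P̄ = F·P·Fᵀ + Q = [20 -4; -4 6]
y = z − H·x̄ = [-7, -21]
S = H·P̄·Hᵀ + R = [101 74; 74 164]
K = P̄·Hᵀ·S⁻¹ = [-23/231 -137/462; 113/396 -73/792]
x' = x̄ + K·y = [61/66, -49/792]
P' = (I − K·H)·P̄ = [16/77 -1/33; -1/33 109/396]

x' = [61/66, -49/792]
P' = [16/77 -1/33; -1/33 109/396]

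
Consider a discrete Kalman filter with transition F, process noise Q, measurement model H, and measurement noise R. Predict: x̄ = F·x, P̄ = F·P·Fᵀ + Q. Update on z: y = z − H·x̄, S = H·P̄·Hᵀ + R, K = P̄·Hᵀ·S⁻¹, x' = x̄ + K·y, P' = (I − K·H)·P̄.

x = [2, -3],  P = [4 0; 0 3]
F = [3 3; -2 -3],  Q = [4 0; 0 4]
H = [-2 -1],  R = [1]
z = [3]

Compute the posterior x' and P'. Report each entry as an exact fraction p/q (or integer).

x' = [-251/56, 335/56]
P' = [615/112 -1147/112; -1147/112 2239/112]

x̄ = F·x = [-3, 5]
P̄ = F·P·Fᵀ + Q = [67 -51; -51 47]
y = z − H·x̄ = [2]
S = H·P̄·Hᵀ + R = [112]
K = P̄·Hᵀ·S⁻¹ = [-83/112; 55/112]
x' = x̄ + K·y = [-251/56, 335/56]
P' = (I − K·H)·P̄ = [615/112 -1147/112; -1147/112 2239/112]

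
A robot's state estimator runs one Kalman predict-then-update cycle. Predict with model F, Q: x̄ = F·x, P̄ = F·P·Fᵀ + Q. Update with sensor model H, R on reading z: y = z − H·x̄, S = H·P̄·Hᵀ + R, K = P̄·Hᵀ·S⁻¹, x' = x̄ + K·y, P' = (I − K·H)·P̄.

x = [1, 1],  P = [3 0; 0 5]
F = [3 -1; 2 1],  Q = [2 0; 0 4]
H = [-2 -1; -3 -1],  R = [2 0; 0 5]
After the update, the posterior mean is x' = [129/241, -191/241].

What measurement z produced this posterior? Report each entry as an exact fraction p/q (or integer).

z = [1, -3]

x̄ = F·x = [2, 3]
P̄ = F·P·Fᵀ + Q = [34 13; 13 21]
S = H·P̄·Hᵀ + R = [211 290; 290 410]
K = P̄·Hᵀ·S⁻¹ = [14/241 -155/482; -187/241 97/241]
x' − x̄ = [-353/241, -914/241] = K·y
y = (KᵀK)⁻¹·Kᵀ·(x' − x̄) = [8, 6]
z = y + H·x̄ = [8, 6] + [-7, -9] = [1, -3]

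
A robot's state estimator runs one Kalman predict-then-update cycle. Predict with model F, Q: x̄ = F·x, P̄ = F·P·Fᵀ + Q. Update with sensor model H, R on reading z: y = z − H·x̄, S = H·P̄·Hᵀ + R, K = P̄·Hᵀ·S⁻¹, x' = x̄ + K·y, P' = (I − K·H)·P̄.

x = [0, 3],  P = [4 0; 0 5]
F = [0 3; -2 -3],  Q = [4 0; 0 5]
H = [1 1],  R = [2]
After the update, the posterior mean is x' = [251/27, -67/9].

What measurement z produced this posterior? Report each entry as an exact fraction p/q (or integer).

z = [2]

x̄ = F·x = [9, -9]
P̄ = F·P·Fᵀ + Q = [49 -45; -45 66]
S = H·P̄·Hᵀ + R = [27]
K = P̄·Hᵀ·S⁻¹ = [4/27; 7/9]
x' − x̄ = [8/27, 14/9] = K·y
y = (KᵀK)⁻¹·Kᵀ·(x' − x̄) = [2]
z = y + H·x̄ = [2] + [0] = [2]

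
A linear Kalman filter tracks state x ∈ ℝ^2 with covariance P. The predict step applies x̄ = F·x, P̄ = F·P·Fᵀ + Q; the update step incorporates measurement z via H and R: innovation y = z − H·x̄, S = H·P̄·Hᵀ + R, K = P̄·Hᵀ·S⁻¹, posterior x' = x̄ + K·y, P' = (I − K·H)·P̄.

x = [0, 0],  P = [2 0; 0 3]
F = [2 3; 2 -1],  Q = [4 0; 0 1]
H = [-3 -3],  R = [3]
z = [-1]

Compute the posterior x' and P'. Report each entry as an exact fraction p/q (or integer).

x̄ = F·x = [0, 0]
P̄ = F·P·Fᵀ + Q = [39 -1; -1 12]
y = z − H·x̄ = [-1]
S = H·P̄·Hᵀ + R = [444]
K = P̄·Hᵀ·S⁻¹ = [-19/74; -11/148]
x' = x̄ + K·y = [19/74, 11/148]
P' = (I − K·H)·P̄ = [360/37 -701/74; -701/74 1413/148]

x' = [19/74, 11/148]
P' = [360/37 -701/74; -701/74 1413/148]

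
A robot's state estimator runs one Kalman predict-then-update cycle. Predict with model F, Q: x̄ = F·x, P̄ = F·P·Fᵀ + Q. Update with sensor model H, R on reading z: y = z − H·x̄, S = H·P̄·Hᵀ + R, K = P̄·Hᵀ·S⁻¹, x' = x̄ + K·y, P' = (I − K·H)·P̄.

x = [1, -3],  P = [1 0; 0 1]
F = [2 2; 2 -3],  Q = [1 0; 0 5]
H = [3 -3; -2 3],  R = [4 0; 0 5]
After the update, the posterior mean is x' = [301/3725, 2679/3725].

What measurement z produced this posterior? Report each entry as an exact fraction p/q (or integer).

x̄ = F·x = [-4, 11]
P̄ = F·P·Fᵀ + Q = [9 -2; -2 18]
S = H·P̄·Hᵀ + R = [283 -246; -246 227]
K = P̄·Hᵀ·S⁻¹ = [1587/3725 1326/3725; 648/3725 1654/3725]
x' − x̄ = [15201/3725, -38296/3725] = K·y
y = (KᵀK)⁻¹·Kᵀ·(x' − x̄) = [43, -40]
z = y + H·x̄ = [43, -40] + [-45, 41] = [-2, 1]

z = [-2, 1]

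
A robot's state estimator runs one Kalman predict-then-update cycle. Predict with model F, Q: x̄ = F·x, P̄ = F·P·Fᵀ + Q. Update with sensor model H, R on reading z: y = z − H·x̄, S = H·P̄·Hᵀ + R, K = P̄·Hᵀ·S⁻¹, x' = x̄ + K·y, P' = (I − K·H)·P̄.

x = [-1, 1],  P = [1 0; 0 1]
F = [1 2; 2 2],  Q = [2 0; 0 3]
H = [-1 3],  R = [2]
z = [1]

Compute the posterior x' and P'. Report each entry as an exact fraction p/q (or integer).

x̄ = F·x = [1, 0]
P̄ = F·P·Fᵀ + Q = [7 6; 6 11]
y = z − H·x̄ = [2]
S = H·P̄·Hᵀ + R = [72]
K = P̄·Hᵀ·S⁻¹ = [11/72; 3/8]
x' = x̄ + K·y = [47/36, 3/4]
P' = (I − K·H)·P̄ = [383/72 15/8; 15/8 7/8]

x' = [47/36, 3/4]
P' = [383/72 15/8; 15/8 7/8]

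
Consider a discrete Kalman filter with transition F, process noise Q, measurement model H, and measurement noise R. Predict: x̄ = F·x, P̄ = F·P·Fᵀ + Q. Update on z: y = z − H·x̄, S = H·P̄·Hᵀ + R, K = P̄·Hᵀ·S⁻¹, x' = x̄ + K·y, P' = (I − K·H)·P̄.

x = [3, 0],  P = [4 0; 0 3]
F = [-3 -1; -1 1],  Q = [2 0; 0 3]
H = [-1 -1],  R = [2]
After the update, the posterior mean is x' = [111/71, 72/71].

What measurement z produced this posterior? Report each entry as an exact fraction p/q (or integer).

z = [-3]

x̄ = F·x = [-9, -3]
P̄ = F·P·Fᵀ + Q = [41 9; 9 10]
S = H·P̄·Hᵀ + R = [71]
K = P̄·Hᵀ·S⁻¹ = [-50/71; -19/71]
x' − x̄ = [750/71, 285/71] = K·y
y = (KᵀK)⁻¹·Kᵀ·(x' − x̄) = [-15]
z = y + H·x̄ = [-15] + [12] = [-3]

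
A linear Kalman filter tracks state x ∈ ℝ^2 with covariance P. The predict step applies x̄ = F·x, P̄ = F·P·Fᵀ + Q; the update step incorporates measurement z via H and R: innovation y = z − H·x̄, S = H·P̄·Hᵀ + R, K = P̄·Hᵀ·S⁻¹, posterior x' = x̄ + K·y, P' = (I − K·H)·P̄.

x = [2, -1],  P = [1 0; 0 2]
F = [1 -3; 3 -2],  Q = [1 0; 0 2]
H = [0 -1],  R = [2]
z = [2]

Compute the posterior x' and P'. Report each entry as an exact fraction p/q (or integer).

x' = [-15/7, -22/21]
P' = [65/7 10/7; 10/7 38/21]

x̄ = F·x = [5, 8]
P̄ = F·P·Fᵀ + Q = [20 15; 15 19]
y = z − H·x̄ = [10]
S = H·P̄·Hᵀ + R = [21]
K = P̄·Hᵀ·S⁻¹ = [-5/7; -19/21]
x' = x̄ + K·y = [-15/7, -22/21]
P' = (I − K·H)·P̄ = [65/7 10/7; 10/7 38/21]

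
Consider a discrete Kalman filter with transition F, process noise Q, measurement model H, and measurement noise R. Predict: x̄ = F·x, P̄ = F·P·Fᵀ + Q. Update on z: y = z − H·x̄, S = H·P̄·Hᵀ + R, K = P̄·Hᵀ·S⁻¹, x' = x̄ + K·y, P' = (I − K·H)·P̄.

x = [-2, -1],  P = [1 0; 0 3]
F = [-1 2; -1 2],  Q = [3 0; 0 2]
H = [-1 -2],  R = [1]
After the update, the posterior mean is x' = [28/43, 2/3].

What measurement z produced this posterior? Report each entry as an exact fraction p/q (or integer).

x̄ = F·x = [0, 0]
P̄ = F·P·Fᵀ + Q = [16 13; 13 15]
S = H·P̄·Hᵀ + R = [129]
K = P̄·Hᵀ·S⁻¹ = [-14/43; -1/3]
x' − x̄ = [28/43, 2/3] = K·y
y = (KᵀK)⁻¹·Kᵀ·(x' − x̄) = [-2]
z = y + H·x̄ = [-2] + [0] = [-2]

z = [-2]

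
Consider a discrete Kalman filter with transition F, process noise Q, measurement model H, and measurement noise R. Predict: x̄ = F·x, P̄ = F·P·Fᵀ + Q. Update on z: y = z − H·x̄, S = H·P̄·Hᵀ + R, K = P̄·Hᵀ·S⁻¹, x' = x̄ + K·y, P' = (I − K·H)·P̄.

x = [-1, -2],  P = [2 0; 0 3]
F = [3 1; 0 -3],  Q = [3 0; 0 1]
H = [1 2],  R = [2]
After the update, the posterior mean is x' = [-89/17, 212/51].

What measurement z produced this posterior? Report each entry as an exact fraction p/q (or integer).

x̄ = F·x = [-5, 6]
P̄ = F·P·Fᵀ + Q = [24 -9; -9 28]
S = H·P̄·Hᵀ + R = [102]
K = P̄·Hᵀ·S⁻¹ = [1/17; 47/102]
x' − x̄ = [-4/17, -94/51] = K·y
y = (KᵀK)⁻¹·Kᵀ·(x' − x̄) = [-4]
z = y + H·x̄ = [-4] + [7] = [3]

z = [3]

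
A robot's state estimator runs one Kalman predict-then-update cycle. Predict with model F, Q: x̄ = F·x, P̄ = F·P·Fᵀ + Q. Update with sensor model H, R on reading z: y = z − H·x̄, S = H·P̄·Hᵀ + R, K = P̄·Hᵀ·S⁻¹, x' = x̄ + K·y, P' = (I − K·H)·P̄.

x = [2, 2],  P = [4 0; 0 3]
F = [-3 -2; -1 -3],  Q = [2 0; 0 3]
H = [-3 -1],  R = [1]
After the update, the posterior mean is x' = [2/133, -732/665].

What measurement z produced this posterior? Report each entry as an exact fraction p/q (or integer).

z = [1]

x̄ = F·x = [-10, -8]
P̄ = F·P·Fᵀ + Q = [50 30; 30 34]
S = H·P̄·Hᵀ + R = [665]
K = P̄·Hᵀ·S⁻¹ = [-36/133; -124/665]
x' − x̄ = [1332/133, 4588/665] = K·y
y = (KᵀK)⁻¹·Kᵀ·(x' − x̄) = [-37]
z = y + H·x̄ = [-37] + [38] = [1]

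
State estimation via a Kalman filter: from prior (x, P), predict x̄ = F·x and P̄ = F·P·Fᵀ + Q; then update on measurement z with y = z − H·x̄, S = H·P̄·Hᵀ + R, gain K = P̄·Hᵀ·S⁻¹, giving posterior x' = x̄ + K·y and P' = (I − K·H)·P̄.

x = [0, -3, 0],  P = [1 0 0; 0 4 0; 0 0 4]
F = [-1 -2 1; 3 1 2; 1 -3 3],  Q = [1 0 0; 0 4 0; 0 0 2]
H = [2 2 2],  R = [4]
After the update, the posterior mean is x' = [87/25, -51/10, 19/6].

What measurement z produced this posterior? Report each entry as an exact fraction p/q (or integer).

x̄ = F·x = [6, -3, 9]
P̄ = F·P·Fᵀ + Q = [22 -3 35; -3 33 15; 35 15 75]
S = H·P̄·Hᵀ + R = [900]
K = P̄·Hᵀ·S⁻¹ = [3/25; 1/10; 5/18]
x' − x̄ = [-63/25, -21/10, -35/6] = K·y
y = (KᵀK)⁻¹·Kᵀ·(x' − x̄) = [-21]
z = y + H·x̄ = [-21] + [24] = [3]

z = [3]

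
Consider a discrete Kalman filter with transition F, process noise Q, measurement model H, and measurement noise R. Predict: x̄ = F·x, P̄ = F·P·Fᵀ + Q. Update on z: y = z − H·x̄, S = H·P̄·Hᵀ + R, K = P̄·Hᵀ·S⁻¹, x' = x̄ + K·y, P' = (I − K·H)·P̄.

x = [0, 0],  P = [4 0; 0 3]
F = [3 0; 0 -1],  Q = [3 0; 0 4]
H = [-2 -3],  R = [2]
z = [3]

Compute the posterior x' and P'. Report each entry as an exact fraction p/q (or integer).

x̄ = F·x = [0, 0]
P̄ = F·P·Fᵀ + Q = [39 0; 0 7]
y = z − H·x̄ = [3]
S = H·P̄·Hᵀ + R = [221]
K = P̄·Hᵀ·S⁻¹ = [-6/17; -21/221]
x' = x̄ + K·y = [-18/17, -63/221]
P' = (I − K·H)·P̄ = [195/17 -126/17; -126/17 1106/221]

x' = [-18/17, -63/221]
P' = [195/17 -126/17; -126/17 1106/221]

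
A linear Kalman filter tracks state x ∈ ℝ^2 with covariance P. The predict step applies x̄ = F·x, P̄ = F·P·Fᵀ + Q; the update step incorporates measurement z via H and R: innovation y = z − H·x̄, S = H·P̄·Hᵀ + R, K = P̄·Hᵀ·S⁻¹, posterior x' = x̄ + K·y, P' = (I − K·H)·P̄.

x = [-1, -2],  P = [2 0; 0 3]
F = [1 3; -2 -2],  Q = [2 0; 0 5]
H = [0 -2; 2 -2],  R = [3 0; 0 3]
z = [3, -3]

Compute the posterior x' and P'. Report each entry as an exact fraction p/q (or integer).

x̄ = F·x = [-7, 6]
P̄ = F·P·Fᵀ + Q = [31 -22; -22 25]
y = z − H·x̄ = [15, 23]
S = H·P̄·Hᵀ + R = [103 188; 188 403]
K = P̄·Hᵀ·S⁻¹ = [-244/685 294/685; -826/2055 -94/2055]
x' = x̄ + K·y = [-1693/685, -2222/2055]
P' = (I − K·H)·P̄ = [807/685 366/685; 366/685 413/685]

x' = [-1693/685, -2222/2055]
P' = [807/685 366/685; 366/685 413/685]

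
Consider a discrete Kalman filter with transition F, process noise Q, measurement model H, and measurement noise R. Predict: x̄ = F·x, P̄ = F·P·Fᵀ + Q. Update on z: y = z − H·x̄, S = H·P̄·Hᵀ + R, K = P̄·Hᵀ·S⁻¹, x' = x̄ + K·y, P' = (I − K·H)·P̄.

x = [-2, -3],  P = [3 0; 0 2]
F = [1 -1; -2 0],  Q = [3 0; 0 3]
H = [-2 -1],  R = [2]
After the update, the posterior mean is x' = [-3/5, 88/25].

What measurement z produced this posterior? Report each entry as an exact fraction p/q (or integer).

x̄ = F·x = [1, 4]
P̄ = F·P·Fᵀ + Q = [8 -6; -6 15]
S = H·P̄·Hᵀ + R = [25]
K = P̄·Hᵀ·S⁻¹ = [-2/5; -3/25]
x' − x̄ = [-8/5, -12/25] = K·y
y = (KᵀK)⁻¹·Kᵀ·(x' − x̄) = [4]
z = y + H·x̄ = [4] + [-6] = [-2]

z = [-2]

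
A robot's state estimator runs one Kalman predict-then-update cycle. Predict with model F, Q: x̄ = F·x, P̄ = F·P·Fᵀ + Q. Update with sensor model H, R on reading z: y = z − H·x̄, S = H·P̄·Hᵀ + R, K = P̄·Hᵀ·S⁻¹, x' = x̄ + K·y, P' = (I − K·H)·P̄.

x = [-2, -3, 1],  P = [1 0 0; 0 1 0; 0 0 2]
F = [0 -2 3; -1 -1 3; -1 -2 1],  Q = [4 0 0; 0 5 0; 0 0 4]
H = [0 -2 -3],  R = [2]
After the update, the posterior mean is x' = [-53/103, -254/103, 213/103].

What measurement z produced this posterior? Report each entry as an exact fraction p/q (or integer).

x̄ = F·x = [9, 8, 9]
P̄ = F·P·Fᵀ + Q = [26 20 10; 20 25 9; 10 9 11]
S = H·P̄·Hᵀ + R = [309]
K = P̄·Hᵀ·S⁻¹ = [-70/309; -77/309; -17/103]
x' − x̄ = [-980/103, -1078/103, -714/103] = K·y
y = (KᵀK)⁻¹·Kᵀ·(x' − x̄) = [42]
z = y + H·x̄ = [42] + [-43] = [-1]

z = [-1]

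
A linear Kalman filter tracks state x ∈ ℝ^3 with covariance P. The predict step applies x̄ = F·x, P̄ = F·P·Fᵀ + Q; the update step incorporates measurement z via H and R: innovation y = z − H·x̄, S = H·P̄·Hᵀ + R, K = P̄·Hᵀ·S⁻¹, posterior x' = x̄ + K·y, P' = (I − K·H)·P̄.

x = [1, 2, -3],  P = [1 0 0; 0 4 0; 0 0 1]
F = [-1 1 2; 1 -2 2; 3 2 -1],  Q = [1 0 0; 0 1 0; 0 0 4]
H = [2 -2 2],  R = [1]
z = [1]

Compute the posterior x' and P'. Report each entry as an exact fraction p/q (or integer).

x̄ = F·x = [-5, -9, 10]
P̄ = F·P·Fᵀ + Q = [10 -5 3; -5 22 -15; 3 -15 30]
y = z − H·x̄ = [-27]
S = H·P̄·Hᵀ + R = [433]
K = P̄·Hᵀ·S⁻¹ = [36/433; -84/433; 96/433]
x' = x̄ + K·y = [-3137/433, -1629/433, 1738/433]
P' = (I − K·H)·P̄ = [3034/433 859/433 -2157/433; 859/433 2470/433 1569/433; -2157/433 1569/433 3774/433]

x' = [-3137/433, -1629/433, 1738/433]
P' = [3034/433 859/433 -2157/433; 859/433 2470/433 1569/433; -2157/433 1569/433 3774/433]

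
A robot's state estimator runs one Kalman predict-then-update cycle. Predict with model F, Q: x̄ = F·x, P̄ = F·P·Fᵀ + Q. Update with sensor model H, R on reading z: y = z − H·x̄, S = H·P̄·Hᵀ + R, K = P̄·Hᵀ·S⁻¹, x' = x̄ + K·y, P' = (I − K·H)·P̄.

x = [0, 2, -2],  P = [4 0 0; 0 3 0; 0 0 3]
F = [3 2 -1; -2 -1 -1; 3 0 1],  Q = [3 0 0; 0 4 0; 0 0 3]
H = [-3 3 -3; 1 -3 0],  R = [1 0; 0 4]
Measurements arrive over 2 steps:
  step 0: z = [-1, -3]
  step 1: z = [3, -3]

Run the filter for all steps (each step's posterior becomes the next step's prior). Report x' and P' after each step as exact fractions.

step 0: x' = [392379/82066, 196455/82066, -85045/41033], P' = [825363/82066 279693/82066 -270852/41033; 279693/82066 126491/82066 -76176/41033; -270852/41033 -76176/41033 197652/41033]
step 1: x' = [-13604719180/13006987053, 5916018725/13006987053, 2120532693/4335662351], P' = [36396458612/13006987053 14525192972/13006987053 -6968081885/4335662351; 14525192972/13006987053 10475804216/13006987053 -1272067835/4335662351; -6968081885/4335662351 -1272067835/4335662351 5930263077/4335662351]

step 0: x̄ = F·x = [6, 0, -2]
step 0: P̄ = F·P·Fᵀ + Q = [54 -27 33; -27 26 -27; 33 -27 42]
step 0: y = z − H·x̄ = [11, -9]
step 0: S = H·P̄·Hᵀ + R = [2665 -1062; -1062 454]
step 0: K = P̄·Hᵀ·S⁻¹ = [-5949/41033 -3429/82066; -1275/41033 -24945/82066; -8928/41033 -10581/41033]
step 0: x' = x̄ + K·y = [392379/82066, 196455/82066, -85045/41033]
step 0: P' = (I − K·H)·P̄ = [825363/82066 279693/82066 -270852/41033; 279693/82066 126491/82066 -76176/41033; -270852/41033 -76176/41033 197652/41033]
step 1: x̄ = F·x = [1740137/82066, -811123/82066, 1007047/82066]
step 1: P̄ = F·P·Fᵀ + Q = [15791681/82066 -6073651/82066 8406417/82066; -6073651/82066 2798763/82066 -3325689/82066; 8406417/82066 -3325689/82066 4819545/82066]
step 1: y = z − H·x̄ = [10921119/82066, -2209852/41033]
step 1: S = H·P̄·Hᵀ + R = [531275593/82066 -100299087/41033; -100299087/41033 38875359/41033]
step 1: K = P̄·Hᵀ·S⁻¹ = [-967019985/4335662351 -1794780076/13006987053; -233185251/4335662351 -4225554919/13006987053; -702747081/4335662351 -787969595/4335662351]
step 1: x' = x̄ + K·y = [-13604719180/13006987053, 5916018725/13006987053, 2120532693/4335662351]
step 1: P' = (I − K·H)·P̄ = [36396458612/13006987053 14525192972/13006987053 -6968081885/4335662351; 14525192972/13006987053 10475804216/13006987053 -1272067835/4335662351; -6968081885/4335662351 -1272067835/4335662351 5930263077/4335662351]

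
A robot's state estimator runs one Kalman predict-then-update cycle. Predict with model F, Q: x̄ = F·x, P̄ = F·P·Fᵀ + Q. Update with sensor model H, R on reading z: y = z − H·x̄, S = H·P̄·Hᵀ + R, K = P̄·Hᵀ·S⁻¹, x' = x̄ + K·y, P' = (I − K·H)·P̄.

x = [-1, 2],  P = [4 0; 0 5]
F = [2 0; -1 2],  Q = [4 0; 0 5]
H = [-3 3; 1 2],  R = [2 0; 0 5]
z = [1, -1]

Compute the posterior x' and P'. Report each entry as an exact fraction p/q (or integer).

x̄ = F·x = [-2, 5]
P̄ = F·P·Fᵀ + Q = [20 -8; -8 29]
y = z − H·x̄ = [-20, -9]
S = H·P̄·Hᵀ + R = [587 138; 138 109]
K = P̄·Hᵀ·S⁻¹ = [-9708/44939 13940/44939; 5199/44939 14032/44939]
x' = x̄ + K·y = [-21178/44939, -5573/44939]
P' = (I − K·H)·P̄ = [27548/44939 21076/44939; 21076/44939 24542/44939]

x' = [-21178/44939, -5573/44939]
P' = [27548/44939 21076/44939; 21076/44939 24542/44939]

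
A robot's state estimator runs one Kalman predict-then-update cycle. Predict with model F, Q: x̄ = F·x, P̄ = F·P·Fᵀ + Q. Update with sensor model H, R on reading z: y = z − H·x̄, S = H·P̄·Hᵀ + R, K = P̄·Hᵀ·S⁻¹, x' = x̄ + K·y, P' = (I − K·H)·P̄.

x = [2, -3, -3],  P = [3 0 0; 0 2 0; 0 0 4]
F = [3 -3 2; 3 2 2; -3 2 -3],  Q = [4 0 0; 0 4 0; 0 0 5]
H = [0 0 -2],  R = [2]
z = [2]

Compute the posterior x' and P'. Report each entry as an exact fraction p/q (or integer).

x̄ = F·x = [9, -6, -3]
P̄ = F·P·Fᵀ + Q = [65 31 -63; 31 55 -43; -63 -43 76]
y = z − H·x̄ = [-4]
S = H·P̄·Hᵀ + R = [306]
K = P̄·Hᵀ·S⁻¹ = [7/17; 43/153; -76/153]
x' = x̄ + K·y = [125/17, -1090/153, -155/153]
P' = (I − K·H)·P̄ = [223/17 -75/17 -7/17; -75/17 4717/153 -43/153; -7/17 -43/153 76/153]

x' = [125/17, -1090/153, -155/153]
P' = [223/17 -75/17 -7/17; -75/17 4717/153 -43/153; -7/17 -43/153 76/153]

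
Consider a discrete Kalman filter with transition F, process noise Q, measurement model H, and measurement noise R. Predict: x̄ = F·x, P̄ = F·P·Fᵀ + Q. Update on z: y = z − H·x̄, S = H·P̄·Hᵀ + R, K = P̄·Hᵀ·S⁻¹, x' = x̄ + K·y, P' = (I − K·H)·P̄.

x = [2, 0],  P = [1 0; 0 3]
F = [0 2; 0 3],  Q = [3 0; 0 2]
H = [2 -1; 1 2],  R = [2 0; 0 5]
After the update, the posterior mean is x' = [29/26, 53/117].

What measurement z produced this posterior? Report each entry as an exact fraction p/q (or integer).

x̄ = F·x = [0, 0]
P̄ = F·P·Fᵀ + Q = [15 18; 18 29]
S = H·P̄·Hᵀ + R = [19 26; 26 208]
K = P̄·Hᵀ·S⁻¹ = [5/14 73/364; -10/63 631/1638]
x' − x̄ = [29/26, 53/117] = K·y
y = (KᵀK)⁻¹·Kᵀ·(x' − x̄) = [2, 2]
z = y + H·x̄ = [2, 2] + [0, 0] = [2, 2]

z = [2, 2]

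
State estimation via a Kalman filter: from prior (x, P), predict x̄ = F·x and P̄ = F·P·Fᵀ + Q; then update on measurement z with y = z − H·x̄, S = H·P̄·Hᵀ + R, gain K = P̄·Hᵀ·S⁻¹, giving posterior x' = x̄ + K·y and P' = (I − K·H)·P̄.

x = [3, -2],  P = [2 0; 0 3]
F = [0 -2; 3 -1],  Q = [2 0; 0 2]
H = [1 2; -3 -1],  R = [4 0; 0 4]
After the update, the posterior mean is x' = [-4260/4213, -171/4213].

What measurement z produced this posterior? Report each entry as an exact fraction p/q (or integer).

z = [-2, 3]

x̄ = F·x = [4, 11]
P̄ = F·P·Fᵀ + Q = [14 6; 6 23]
S = H·P̄·Hᵀ + R = [134 -130; -130 189]
K = P̄·Hᵀ·S⁻¹ = [-663/4213 -1526/4213; 2249/4213 633/4213]
x' − x̄ = [-21112/4213, -46514/4213] = K·y
y = (KᵀK)⁻¹·Kᵀ·(x' − x̄) = [-28, 26]
z = y + H·x̄ = [-28, 26] + [26, -23] = [-2, 3]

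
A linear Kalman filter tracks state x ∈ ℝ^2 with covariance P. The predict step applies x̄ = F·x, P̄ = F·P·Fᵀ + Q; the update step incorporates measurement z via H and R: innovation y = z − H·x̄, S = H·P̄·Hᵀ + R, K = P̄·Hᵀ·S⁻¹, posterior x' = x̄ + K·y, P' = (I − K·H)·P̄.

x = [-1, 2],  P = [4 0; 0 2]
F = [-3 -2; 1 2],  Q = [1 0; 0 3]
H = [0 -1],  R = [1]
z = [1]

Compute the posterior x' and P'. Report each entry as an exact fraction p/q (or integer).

x' = [4, -3/4]
P' = [20 -5/4; -5/4 15/16]

x̄ = F·x = [-1, 3]
P̄ = F·P·Fᵀ + Q = [45 -20; -20 15]
y = z − H·x̄ = [4]
S = H·P̄·Hᵀ + R = [16]
K = P̄·Hᵀ·S⁻¹ = [5/4; -15/16]
x' = x̄ + K·y = [4, -3/4]
P' = (I − K·H)·P̄ = [20 -5/4; -5/4 15/16]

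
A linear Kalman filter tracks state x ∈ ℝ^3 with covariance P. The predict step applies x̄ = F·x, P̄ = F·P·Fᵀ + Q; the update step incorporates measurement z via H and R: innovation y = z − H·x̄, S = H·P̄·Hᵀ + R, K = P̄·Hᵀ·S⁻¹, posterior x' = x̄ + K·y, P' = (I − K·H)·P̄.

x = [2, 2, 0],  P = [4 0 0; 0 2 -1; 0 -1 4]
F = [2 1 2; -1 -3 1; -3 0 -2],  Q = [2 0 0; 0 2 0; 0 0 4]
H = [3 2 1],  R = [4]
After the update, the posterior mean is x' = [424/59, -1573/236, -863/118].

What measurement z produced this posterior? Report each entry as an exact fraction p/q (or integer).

x̄ = F·x = [6, -8, -6]
P̄ = F·P·Fᵀ + Q = [32 -1 -38; -1 34 -2; -38 -2 56]
S = H·P̄·Hᵀ + R = [236]
K = P̄·Hᵀ·S⁻¹ = [14/59; 63/236; -31/118]
x' − x̄ = [70/59, 315/236, -155/118] = K·y
y = (KᵀK)⁻¹·Kᵀ·(x' − x̄) = [5]
z = y + H·x̄ = [5] + [-4] = [1]

z = [1]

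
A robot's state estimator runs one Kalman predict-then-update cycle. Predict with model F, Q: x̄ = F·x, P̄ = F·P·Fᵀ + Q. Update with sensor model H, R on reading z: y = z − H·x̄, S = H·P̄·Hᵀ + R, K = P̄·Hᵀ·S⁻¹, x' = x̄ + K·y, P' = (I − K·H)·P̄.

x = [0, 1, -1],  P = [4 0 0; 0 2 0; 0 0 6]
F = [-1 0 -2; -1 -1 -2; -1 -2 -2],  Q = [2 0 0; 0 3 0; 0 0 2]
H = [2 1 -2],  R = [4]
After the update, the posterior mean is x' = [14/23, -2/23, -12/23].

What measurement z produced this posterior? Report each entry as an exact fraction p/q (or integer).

x̄ = F·x = [2, 1, 0]
P̄ = F·P·Fᵀ + Q = [30 28 28; 28 33 32; 28 32 38]
S = H·P̄·Hᵀ + R = [69]
K = P̄·Hᵀ·S⁻¹ = [32/69; 25/69; 4/23]
x' − x̄ = [-32/23, -25/23, -12/23] = K·y
y = (KᵀK)⁻¹·Kᵀ·(x' − x̄) = [-3]
z = y + H·x̄ = [-3] + [5] = [2]

z = [2]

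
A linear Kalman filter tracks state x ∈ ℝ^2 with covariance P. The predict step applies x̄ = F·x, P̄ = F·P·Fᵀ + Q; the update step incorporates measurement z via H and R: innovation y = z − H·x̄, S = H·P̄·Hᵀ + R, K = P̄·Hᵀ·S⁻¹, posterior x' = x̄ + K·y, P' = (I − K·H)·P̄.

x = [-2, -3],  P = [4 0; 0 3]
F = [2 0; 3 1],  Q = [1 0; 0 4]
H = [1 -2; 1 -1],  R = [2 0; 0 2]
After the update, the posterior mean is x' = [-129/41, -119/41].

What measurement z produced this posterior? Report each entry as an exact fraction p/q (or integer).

x̄ = F·x = [-4, -9]
P̄ = F·P·Fᵀ + Q = [17 24; 24 43]
S = H·P̄·Hᵀ + R = [95 31; 31 14]
K = P̄·Hᵀ·S⁻¹ = [-217/369 296/369; -31/41 13/41]
x' − x̄ = [35/41, 250/41] = K·y
y = (KᵀK)⁻¹·Kᵀ·(x' − x̄) = [-11, -7]
z = y + H·x̄ = [-11, -7] + [14, 5] = [3, -2]

z = [3, -2]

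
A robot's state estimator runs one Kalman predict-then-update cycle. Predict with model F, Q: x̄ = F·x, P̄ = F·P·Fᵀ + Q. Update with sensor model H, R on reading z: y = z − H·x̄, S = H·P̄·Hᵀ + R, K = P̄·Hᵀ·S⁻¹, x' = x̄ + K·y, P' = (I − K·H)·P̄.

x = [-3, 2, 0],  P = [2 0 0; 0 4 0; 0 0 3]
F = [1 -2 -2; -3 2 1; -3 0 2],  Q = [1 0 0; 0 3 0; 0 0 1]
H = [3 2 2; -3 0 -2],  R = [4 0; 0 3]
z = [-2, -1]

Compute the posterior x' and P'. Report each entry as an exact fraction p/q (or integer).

x' = [23126/26105, -23183/26105, -27191/26105]
P' = [149632/26105 -30256/26105 -206922/26105; -30256/26105 43768/26105 26616/26105; -206922/26105 26616/26105 303207/26105]

x̄ = F·x = [-7, 13, 9]
P̄ = F·P·Fᵀ + Q = [31 -28 -18; -28 40 24; -18 24 31]
y = z − H·x̄ = [-25, -4]
S = H·P̄·Hᵀ + R = [207 -115; -115 190]
K = P̄·Hᵀ·S⁻¹ = [-1273/5221 -508/1135; 2500/5221 544/1135; 1944/5221 208/1135]
x' = x̄ + K·y = [23126/26105, -23183/26105, -27191/26105]
P' = (I − K·H)·P̄ = [149632/26105 -30256/26105 -206922/26105; -30256/26105 43768/26105 26616/26105; -206922/26105 26616/26105 303207/26105]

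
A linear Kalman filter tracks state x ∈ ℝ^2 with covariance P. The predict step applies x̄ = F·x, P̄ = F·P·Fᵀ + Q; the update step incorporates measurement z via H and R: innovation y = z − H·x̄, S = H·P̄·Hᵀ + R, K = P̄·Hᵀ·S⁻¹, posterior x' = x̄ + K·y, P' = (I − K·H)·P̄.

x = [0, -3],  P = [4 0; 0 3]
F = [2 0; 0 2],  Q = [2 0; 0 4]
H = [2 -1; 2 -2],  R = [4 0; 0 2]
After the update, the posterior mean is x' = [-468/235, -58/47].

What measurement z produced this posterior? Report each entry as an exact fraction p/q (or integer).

z = [-2, -2]

x̄ = F·x = [0, -6]
P̄ = F·P·Fᵀ + Q = [18 0; 0 16]
S = H·P̄·Hᵀ + R = [92 104; 104 138]
K = P̄·Hᵀ·S⁻¹ = [153/235 -54/235; 28/47 -32/47]
x' − x̄ = [-468/235, 224/47] = K·y
y = (KᵀK)⁻¹·Kᵀ·(x' − x̄) = [-8, -14]
z = y + H·x̄ = [-8, -14] + [6, 12] = [-2, -2]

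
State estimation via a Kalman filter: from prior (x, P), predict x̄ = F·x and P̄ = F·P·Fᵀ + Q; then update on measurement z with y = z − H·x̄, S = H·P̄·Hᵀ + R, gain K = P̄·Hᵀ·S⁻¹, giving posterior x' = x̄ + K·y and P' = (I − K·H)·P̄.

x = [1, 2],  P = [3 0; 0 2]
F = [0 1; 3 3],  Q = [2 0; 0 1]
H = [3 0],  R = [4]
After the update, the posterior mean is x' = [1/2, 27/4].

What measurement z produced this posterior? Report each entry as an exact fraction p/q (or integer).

z = [1]

x̄ = F·x = [2, 9]
P̄ = F·P·Fᵀ + Q = [4 6; 6 46]
S = H·P̄·Hᵀ + R = [40]
K = P̄·Hᵀ·S⁻¹ = [3/10; 9/20]
x' − x̄ = [-3/2, -9/4] = K·y
y = (KᵀK)⁻¹·Kᵀ·(x' − x̄) = [-5]
z = y + H·x̄ = [-5] + [6] = [1]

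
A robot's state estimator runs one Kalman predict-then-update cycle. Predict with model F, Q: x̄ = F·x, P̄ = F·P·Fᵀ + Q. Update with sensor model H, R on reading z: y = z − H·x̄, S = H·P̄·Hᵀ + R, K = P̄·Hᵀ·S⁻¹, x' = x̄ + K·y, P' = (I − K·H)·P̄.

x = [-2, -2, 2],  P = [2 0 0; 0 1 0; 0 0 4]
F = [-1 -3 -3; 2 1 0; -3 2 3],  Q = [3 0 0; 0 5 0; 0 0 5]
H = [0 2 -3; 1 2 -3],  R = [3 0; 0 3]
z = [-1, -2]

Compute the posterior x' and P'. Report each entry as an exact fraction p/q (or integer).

x' = [6/35, -1, -11/105]
P' = [56778/11165 -711/319 -7246/11165; -711/319 1620/319 943/319; -7246/11165 943/319 66601/33495]

x̄ = F·x = [2, -6, 8]
P̄ = F·P·Fᵀ + Q = [50 -7 -36; -7 14 -10; -36 -10 63]
y = z − H·x̄ = [35, 32]
S = H·P̄·Hᵀ + R = [746 837; 837 984]
K = P̄·Hᵀ·S⁻¹ = [-9344/11165 9582/11165; 137/319 -100/319; -197/11165 -7837/33495]
x' = x̄ + K·y = [6/35, -1, -11/105]
P' = (I − K·H)·P̄ = [56778/11165 -711/319 -7246/11165; -711/319 1620/319 943/319; -7246/11165 943/319 66601/33495]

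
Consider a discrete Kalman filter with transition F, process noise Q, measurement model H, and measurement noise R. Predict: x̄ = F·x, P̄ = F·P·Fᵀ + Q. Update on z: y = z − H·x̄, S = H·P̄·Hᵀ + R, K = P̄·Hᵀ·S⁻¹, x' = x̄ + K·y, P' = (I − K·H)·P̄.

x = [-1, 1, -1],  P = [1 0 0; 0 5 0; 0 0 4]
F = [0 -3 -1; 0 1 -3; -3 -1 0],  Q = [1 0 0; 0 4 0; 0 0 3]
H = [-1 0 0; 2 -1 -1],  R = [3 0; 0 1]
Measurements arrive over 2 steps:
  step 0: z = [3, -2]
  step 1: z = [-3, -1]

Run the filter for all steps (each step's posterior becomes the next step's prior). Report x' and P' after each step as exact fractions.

step 0: x' = [-6636/3121, -8341/3121, 1823/3121], P' = [7518/3121 10299/3121 4473/3121; 10299/3121 50740/3121 -27968/3121; 4473/3121 -27968/3121 37280/3121]
step 1: x' = [15022583/4931580, 2764754/3698685, 93686953/14794740], P' = [4441399/1643860 3069742/1232895 14196359/4931580; 3069742/1232895 26392804/3698685 -5061643/3698685; 14196359/4931580 -5061643/3698685 53722787/7397370]

step 0: x̄ = F·x = [-2, 4, 2]
step 0: P̄ = F·P·Fᵀ + Q = [50 -3 15; -3 45 -5; 15 -5 17]
step 0: y = z − H·x̄ = [1, 8]
step 0: S = H·P̄·Hᵀ + R = [53 -88; -88 205]
step 0: K = P̄·Hᵀ·S⁻¹ = [-2506/3121 264/3121; -3433/3121 -2174/3121; -1491/3121 -366/3121]
step 0: x' = x̄ + K·y = [-6636/3121, -8341/3121, 1823/3121]
step 0: P' = (I − K·H)·P̄ = [7518/3121 10299/3121 4473/3121; 10299/3121 50740/3121 -27968/3121; 4473/3121 -27968/3121 37280/3121]
step 1: x̄ = F·x = [23200/3121, -13810/3121, 28249/3121]
step 1: P̄ = F·P·Fᵀ + Q = [329253/3121 -264124/3121 230362/3121; -264124/3121 566552/3121 -125284/3121; 230362/3121 -125284/3121 189559/3121]
step 1: y = z − H·x̄ = [13837/3121, -35082/3121]
step 1: S = H·P̄·Hᵀ + R = [338616/3121 -692268/3121; -692268/3121 1960724/3121]
step 1: K = P̄·Hᵀ·S⁻¹ = [-4441399/4931580 57689/1643860; -3069742/3698685 -970903/1232895; -14196359/14794740 -168404/1232895]
step 1: x' = x̄ + K·y = [15022583/4931580, 2764754/3698685, 93686953/14794740]
step 1: P' = (I − K·H)·P̄ = [4441399/1643860 3069742/1232895 14196359/4931580; 3069742/1232895 26392804/3698685 -5061643/3698685; 14196359/4931580 -5061643/3698685 53722787/7397370]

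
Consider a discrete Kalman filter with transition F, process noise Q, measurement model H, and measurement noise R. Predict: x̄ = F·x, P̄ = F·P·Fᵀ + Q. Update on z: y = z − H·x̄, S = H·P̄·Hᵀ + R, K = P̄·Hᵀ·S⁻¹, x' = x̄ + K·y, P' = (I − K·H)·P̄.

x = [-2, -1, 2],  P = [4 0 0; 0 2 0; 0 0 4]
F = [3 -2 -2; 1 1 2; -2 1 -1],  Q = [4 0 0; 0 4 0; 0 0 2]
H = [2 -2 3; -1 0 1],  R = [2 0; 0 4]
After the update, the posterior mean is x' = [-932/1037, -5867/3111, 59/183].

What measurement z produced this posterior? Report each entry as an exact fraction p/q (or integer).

z = [3, 1]

x̄ = F·x = [-8, 1, 1]
P̄ = F·P·Fᵀ + Q = [64 -8 -20; -8 26 -14; -20 -14 24]
S = H·P̄·Hᵀ + R = [570 -24; -24 132]
K = P̄·Hᵀ·S⁻¹ = [126/1037 -637/1037; -611/3111 -505/6222; 22/183 65/183]
x' − x̄ = [7364/1037, -8978/3111, -124/183] = K·y
y = (KᵀK)⁻¹·Kᵀ·(x' − x̄) = [18, -8]
z = y + H·x̄ = [18, -8] + [-15, 9] = [3, 1]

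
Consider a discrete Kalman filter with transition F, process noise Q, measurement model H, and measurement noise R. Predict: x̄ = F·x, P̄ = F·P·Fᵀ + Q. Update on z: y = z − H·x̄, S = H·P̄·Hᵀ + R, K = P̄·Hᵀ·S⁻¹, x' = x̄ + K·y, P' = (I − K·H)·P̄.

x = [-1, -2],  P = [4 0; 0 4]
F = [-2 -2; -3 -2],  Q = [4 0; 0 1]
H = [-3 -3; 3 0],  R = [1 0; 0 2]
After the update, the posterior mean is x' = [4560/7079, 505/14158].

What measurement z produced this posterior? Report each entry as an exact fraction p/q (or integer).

z = [-2, 2]

x̄ = F·x = [6, 7]
P̄ = F·P·Fᵀ + Q = [36 40; 40 53]
S = H·P̄·Hᵀ + R = [1522 -684; -684 326]
K = P̄·Hᵀ·S⁻¹ = [-114/7079 2106/7079; -4437/14158 -2049/7079]
x' − x̄ = [-37914/7079, -98601/14158] = K·y
y = (KᵀK)⁻¹·Kᵀ·(x' − x̄) = [37, -16]
z = y + H·x̄ = [37, -16] + [-39, 18] = [-2, 2]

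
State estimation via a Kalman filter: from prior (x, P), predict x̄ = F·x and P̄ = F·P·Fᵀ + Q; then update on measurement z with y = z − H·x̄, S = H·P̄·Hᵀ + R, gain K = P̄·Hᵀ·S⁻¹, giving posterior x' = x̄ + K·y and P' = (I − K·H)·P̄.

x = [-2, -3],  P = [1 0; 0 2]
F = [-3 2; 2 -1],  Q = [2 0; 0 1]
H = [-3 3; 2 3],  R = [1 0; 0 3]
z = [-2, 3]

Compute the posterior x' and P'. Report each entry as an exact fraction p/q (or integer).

x̄ = F·x = [0, -1]
P̄ = F·P·Fᵀ + Q = [19 -10; -10 7]
y = z − H·x̄ = [1, 6]
S = H·P̄·Hᵀ + R = [415 -21; -21 22]
K = P̄·Hᵀ·S⁻¹ = [-1746/8689 1493/8689; 1143/8689 1486/8689]
x' = x̄ + K·y = [7212/8689, 1370/8689]
P' = (I − K·H)·P̄ = [1245/8689 663/8689; 663/8689 1044/8689]

x' = [7212/8689, 1370/8689]
P' = [1245/8689 663/8689; 663/8689 1044/8689]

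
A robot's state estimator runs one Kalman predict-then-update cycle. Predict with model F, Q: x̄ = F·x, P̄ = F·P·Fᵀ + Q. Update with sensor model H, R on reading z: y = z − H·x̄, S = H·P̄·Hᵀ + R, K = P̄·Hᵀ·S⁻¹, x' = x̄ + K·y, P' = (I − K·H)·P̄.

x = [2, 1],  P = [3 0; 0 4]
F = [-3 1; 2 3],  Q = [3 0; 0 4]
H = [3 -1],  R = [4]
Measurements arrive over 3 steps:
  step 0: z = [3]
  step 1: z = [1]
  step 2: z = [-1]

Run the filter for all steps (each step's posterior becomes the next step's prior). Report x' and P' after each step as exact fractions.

step 0: x' = [355/199, 518/199], P' = [934/199 2586/199; 2586/199 7898/199]
step 1: x' = [-27095/13331, -92792/13331], P' = [83086/13331 247406/13331; 247406/13331 7106690/119979]
step 2: x' = [-12358823/10519991, -27801982/10519991], P' = [646948070/94679919 645263858/31559973; 645263858/31559973 685446314/10519991]

step 0: x̄ = F·x = [-5, 7]
step 0: P̄ = F·P·Fᵀ + Q = [34 -6; -6 52]
step 0: y = z − H·x̄ = [25]
step 0: S = H·P̄·Hᵀ + R = [398]
step 0: K = P̄·Hᵀ·S⁻¹ = [54/199; -35/199]
step 0: x' = x̄ + K·y = [355/199, 518/199]
step 0: P' = (I − K·H)·P̄ = [934/199 2586/199; 2586/199 7898/199]
step 1: x̄ = F·x = [-547/199, 2264/199]
step 1: P̄ = F·P·Fᵀ + Q = [1385/199 -12/199; -12/199 106646/199]
step 1: y = z − H·x̄ = [4104/199]
step 1: S = H·P̄·Hᵀ + R = [119979/199]
step 1: K = P̄·Hᵀ·S⁻¹ = [463/13331; -106682/119979]
step 1: x' = x̄ + K·y = [-27095/13331, -92792/13331]
step 1: P' = (I − K·H)·P̄ = [83086/13331 247406/13331; 247406/13331 7106690/119979]
step 2: x̄ = F·x = [-11507/13331, -332566/13331]
step 2: P̄ = F·P·Fᵀ + Q = [836669/119979 415616/39993; 415616/39993 10461230/13331]
step 2: y = z − H·x̄ = [-311376/13331]
step 2: S = H·P̄·Hᵀ + R = [10519991/13331]
step 2: K = P̄·Hᵀ·S⁻¹ = [140351/10519991; -10045614/10519991]
step 2: x' = x̄ + K·y = [-12358823/10519991, -27801982/10519991]
step 2: P' = (I − K·H)·P̄ = [646948070/94679919 645263858/31559973; 645263858/31559973 685446314/10519991]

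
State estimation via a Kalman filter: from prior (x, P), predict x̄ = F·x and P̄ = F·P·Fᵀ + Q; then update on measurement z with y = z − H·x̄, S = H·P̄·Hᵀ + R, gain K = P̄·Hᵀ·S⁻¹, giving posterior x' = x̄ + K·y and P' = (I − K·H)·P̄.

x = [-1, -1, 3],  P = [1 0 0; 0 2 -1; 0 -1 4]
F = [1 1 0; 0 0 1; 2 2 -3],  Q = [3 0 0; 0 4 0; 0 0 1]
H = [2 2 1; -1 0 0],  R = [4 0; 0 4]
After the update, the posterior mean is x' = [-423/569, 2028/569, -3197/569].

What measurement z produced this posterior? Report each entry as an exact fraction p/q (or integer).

z = [1, 3]

x̄ = F·x = [-2, 3, -13]
P̄ = F·P·Fᵀ + Q = [6 -1 9; -1 8 -14; 9 -14 61]
S = H·P̄·Hᵀ + R = [93 -19; -19 10]
K = P̄·Hᵀ·S⁻¹ = [76/569 -197/569; 19/569 93/569; 339/569 132/569]
x' − x̄ = [715/569, 321/569, 4200/569] = K·y
y = (KᵀK)⁻¹·Kᵀ·(x' − x̄) = [12, 1]
z = y + H·x̄ = [12, 1] + [-11, 2] = [1, 3]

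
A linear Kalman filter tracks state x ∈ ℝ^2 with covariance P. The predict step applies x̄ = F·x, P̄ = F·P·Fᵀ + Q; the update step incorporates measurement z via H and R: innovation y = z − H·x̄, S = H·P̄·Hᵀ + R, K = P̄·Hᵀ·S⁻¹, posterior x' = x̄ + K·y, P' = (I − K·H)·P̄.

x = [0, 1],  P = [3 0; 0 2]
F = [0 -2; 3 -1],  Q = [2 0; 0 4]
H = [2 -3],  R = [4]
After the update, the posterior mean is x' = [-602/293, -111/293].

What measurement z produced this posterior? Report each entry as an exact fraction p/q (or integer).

x̄ = F·x = [-2, -1]
P̄ = F·P·Fᵀ + Q = [10 4; 4 33]
S = H·P̄·Hᵀ + R = [293]
K = P̄·Hᵀ·S⁻¹ = [8/293; -91/293]
x' − x̄ = [-16/293, 182/293] = K·y
y = (KᵀK)⁻¹·Kᵀ·(x' − x̄) = [-2]
z = y + H·x̄ = [-2] + [-1] = [-3]

z = [-3]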